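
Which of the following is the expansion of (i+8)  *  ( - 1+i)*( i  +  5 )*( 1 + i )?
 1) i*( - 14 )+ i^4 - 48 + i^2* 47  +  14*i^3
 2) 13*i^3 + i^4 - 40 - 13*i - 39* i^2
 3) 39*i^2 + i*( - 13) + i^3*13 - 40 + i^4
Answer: 3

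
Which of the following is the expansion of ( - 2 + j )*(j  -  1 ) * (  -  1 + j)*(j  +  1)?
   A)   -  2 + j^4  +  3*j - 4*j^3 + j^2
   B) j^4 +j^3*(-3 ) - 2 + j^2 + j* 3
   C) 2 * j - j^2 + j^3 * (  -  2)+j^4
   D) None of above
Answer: B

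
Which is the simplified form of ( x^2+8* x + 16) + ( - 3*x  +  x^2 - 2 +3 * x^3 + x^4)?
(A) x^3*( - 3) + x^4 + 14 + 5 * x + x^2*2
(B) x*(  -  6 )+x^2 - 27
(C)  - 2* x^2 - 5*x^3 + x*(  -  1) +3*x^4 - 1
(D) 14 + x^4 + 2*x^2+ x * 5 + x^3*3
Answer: D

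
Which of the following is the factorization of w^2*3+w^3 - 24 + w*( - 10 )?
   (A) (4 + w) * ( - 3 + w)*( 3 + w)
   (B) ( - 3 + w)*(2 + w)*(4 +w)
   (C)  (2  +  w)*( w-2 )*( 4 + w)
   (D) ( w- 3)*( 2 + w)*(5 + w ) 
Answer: B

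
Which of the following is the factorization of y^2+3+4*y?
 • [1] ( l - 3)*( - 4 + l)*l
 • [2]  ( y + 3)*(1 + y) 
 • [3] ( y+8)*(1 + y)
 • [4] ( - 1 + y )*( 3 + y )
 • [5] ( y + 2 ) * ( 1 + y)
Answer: 2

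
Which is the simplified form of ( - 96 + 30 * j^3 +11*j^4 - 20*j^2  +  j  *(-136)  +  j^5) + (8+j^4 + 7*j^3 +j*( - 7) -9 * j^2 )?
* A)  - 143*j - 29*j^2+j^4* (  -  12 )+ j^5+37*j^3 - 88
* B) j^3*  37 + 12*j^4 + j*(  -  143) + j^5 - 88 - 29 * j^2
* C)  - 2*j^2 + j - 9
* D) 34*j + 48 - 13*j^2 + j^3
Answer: B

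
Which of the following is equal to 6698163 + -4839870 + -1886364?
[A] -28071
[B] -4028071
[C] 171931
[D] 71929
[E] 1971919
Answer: A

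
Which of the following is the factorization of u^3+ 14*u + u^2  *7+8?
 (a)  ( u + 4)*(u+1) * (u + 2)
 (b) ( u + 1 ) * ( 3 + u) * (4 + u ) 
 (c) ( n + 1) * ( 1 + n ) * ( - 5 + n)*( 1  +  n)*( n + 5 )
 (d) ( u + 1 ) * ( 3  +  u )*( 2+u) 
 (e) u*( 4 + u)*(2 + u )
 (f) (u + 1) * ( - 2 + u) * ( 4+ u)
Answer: a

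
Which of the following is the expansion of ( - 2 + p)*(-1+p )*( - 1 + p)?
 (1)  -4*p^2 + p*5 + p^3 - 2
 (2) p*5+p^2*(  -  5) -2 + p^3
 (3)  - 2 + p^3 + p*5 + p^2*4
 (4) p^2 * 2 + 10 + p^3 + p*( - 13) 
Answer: 1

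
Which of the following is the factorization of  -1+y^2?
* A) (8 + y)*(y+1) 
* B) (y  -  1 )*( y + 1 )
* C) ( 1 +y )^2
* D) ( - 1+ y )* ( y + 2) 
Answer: B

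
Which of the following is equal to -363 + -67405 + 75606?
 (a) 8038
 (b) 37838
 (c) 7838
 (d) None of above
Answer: c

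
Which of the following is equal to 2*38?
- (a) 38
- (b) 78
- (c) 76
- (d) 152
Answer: c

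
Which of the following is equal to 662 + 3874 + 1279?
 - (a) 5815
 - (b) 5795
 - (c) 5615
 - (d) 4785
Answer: a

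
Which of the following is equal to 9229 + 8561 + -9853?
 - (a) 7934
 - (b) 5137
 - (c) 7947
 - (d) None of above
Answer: d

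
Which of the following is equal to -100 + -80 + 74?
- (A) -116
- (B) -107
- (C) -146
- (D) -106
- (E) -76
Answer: D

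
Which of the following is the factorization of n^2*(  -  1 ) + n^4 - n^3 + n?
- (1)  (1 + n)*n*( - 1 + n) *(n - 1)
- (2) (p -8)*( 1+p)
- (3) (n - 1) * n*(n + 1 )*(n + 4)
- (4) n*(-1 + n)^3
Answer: 1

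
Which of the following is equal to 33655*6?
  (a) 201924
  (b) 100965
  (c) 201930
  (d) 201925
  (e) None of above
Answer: c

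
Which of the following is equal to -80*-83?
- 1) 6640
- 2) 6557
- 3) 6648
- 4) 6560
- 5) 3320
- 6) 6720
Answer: 1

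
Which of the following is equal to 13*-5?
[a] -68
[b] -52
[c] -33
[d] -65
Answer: d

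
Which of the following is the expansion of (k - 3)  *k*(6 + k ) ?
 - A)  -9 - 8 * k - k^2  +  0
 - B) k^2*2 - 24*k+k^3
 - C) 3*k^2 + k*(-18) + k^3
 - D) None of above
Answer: C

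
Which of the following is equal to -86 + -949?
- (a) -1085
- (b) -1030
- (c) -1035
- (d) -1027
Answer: c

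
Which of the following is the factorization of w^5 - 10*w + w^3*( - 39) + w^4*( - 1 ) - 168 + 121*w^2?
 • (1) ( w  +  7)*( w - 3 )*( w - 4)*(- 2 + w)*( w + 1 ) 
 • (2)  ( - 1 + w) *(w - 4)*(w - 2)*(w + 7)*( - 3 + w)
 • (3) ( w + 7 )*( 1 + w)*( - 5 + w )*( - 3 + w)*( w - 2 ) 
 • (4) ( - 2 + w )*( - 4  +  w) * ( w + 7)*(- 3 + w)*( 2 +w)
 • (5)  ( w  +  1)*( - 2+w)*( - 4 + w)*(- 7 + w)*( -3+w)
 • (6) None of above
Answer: 1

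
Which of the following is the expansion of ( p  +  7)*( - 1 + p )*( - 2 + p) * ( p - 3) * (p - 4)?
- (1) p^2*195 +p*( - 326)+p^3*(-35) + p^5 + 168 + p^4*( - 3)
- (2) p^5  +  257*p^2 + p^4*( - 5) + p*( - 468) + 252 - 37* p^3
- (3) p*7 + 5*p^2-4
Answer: 1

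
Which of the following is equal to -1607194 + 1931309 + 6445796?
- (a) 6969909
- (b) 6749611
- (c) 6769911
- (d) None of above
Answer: c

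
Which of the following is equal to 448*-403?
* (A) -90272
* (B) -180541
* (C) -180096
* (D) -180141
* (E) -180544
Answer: E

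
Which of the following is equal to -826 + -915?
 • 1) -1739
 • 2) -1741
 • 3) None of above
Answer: 2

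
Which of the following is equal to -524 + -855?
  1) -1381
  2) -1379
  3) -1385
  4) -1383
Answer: 2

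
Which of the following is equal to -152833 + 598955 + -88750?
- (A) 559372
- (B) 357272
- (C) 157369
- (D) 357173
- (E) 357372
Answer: E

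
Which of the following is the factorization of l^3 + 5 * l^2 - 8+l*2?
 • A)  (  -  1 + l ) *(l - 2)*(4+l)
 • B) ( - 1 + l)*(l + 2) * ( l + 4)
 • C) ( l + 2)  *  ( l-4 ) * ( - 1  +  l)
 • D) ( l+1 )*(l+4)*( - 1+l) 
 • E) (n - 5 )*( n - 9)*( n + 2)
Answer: B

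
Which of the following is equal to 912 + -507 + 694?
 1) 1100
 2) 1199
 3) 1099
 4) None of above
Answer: 3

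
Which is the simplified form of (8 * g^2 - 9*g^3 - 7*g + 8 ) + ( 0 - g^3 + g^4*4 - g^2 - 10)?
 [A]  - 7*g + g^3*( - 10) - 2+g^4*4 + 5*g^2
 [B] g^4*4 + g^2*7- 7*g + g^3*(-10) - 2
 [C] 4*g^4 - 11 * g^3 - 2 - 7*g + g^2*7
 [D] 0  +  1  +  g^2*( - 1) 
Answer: B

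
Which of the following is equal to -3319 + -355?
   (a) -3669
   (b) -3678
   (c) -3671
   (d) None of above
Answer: d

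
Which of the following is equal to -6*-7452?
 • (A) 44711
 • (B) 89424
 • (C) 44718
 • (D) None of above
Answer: D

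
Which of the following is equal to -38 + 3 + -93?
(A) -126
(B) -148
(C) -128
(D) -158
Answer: C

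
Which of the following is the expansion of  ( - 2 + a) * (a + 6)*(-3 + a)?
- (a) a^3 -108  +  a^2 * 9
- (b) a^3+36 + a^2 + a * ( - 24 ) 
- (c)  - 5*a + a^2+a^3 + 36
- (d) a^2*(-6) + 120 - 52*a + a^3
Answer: b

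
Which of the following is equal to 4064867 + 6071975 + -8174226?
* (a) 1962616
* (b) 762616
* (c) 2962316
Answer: a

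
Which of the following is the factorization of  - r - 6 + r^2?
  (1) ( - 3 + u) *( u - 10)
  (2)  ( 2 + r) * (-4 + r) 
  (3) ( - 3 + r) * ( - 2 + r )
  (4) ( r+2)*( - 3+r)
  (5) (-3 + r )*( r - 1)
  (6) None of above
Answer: 4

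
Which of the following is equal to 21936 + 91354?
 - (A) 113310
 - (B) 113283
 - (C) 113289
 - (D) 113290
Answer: D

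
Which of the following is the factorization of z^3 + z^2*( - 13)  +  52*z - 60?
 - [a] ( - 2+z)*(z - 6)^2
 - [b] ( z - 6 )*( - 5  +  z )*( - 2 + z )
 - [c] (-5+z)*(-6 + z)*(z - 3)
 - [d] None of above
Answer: b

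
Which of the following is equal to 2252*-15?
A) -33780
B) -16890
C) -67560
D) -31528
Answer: A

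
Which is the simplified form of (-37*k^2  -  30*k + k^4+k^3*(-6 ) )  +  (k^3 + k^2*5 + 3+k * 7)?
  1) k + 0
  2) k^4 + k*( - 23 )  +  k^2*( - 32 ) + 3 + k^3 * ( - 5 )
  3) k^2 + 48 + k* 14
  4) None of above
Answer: 2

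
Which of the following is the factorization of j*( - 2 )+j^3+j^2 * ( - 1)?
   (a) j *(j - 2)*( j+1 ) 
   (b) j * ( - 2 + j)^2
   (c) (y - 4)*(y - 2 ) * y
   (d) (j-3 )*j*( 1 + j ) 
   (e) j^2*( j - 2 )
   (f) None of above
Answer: a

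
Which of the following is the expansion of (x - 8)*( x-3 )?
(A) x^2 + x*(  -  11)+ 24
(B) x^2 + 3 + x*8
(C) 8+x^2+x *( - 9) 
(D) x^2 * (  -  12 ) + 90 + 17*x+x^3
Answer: A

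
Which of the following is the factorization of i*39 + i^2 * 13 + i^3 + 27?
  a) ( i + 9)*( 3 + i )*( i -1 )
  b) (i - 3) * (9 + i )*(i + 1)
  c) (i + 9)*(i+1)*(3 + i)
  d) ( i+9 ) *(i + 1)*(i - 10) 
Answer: c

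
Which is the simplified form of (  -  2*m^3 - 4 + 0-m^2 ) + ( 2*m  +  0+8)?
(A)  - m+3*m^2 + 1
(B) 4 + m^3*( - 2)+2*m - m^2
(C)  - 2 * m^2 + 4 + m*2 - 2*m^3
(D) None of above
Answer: B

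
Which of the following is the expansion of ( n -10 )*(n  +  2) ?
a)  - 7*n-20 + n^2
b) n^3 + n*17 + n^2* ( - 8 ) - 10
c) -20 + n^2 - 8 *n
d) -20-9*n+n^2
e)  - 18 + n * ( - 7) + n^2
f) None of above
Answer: c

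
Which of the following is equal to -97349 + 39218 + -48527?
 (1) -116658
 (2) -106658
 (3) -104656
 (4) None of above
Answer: 2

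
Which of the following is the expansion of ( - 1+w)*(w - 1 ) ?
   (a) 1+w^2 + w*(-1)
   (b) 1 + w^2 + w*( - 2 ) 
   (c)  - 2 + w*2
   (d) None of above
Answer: b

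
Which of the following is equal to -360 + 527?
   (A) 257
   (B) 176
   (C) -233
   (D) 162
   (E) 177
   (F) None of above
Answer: F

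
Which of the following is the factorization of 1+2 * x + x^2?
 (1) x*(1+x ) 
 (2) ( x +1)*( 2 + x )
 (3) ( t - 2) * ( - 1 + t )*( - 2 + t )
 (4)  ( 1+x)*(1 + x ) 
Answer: 4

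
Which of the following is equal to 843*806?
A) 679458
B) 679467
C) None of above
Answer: A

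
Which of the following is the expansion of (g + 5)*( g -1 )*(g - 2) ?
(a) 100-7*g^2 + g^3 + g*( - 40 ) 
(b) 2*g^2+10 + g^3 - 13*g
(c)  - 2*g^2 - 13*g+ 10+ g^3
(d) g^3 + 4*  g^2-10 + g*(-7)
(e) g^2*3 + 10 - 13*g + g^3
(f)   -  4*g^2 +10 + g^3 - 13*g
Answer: b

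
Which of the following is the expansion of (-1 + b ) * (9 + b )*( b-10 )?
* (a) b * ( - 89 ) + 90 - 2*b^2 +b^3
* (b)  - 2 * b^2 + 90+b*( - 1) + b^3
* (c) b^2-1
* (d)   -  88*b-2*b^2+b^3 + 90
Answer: a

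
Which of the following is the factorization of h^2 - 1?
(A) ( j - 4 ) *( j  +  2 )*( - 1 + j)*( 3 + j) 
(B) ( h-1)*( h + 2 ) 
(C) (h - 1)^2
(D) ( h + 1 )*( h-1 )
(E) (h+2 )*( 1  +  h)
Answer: D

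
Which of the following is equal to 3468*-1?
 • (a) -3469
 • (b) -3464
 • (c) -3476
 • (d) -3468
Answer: d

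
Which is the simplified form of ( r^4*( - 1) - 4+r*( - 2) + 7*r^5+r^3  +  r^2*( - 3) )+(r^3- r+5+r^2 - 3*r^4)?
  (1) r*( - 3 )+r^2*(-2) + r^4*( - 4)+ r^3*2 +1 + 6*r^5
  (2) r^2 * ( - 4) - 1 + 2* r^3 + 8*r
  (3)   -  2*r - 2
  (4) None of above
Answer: 4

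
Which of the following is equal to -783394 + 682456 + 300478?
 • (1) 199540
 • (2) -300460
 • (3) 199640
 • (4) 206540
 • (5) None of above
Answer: 1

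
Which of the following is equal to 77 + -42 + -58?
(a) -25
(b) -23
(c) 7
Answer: b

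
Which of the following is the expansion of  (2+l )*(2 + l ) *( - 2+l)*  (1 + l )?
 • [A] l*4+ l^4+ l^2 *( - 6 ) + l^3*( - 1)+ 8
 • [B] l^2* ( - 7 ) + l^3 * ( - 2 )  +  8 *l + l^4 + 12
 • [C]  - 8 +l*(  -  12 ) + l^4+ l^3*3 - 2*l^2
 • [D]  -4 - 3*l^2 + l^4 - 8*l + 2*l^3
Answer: C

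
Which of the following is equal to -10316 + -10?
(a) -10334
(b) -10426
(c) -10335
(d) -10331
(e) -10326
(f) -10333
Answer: e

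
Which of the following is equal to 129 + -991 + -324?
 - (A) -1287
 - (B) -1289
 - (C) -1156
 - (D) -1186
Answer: D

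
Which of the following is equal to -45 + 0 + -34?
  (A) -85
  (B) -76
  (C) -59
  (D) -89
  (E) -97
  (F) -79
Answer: F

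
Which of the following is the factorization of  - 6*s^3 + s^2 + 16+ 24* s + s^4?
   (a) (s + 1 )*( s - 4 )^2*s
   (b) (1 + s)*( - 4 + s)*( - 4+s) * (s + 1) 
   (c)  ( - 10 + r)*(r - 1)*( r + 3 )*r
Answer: b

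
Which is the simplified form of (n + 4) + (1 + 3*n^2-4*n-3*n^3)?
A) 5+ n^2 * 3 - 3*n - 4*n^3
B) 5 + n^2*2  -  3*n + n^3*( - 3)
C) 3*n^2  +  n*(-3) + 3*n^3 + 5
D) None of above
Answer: D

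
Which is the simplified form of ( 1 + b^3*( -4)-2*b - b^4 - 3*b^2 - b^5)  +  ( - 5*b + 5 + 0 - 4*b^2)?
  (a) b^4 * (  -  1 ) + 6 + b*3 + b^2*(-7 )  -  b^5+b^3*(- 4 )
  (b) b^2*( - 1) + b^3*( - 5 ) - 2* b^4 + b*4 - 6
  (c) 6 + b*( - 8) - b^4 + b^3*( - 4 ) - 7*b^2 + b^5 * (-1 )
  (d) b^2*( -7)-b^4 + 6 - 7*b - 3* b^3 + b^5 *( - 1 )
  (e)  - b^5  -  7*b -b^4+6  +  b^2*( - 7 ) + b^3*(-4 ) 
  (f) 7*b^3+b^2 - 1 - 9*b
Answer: e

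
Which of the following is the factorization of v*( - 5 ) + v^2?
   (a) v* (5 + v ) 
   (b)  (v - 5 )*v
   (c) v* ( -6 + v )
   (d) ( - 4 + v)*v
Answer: b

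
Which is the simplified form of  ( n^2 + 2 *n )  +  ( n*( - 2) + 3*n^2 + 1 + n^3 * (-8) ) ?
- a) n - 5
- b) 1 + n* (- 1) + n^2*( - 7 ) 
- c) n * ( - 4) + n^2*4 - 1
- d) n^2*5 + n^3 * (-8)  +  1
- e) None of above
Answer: e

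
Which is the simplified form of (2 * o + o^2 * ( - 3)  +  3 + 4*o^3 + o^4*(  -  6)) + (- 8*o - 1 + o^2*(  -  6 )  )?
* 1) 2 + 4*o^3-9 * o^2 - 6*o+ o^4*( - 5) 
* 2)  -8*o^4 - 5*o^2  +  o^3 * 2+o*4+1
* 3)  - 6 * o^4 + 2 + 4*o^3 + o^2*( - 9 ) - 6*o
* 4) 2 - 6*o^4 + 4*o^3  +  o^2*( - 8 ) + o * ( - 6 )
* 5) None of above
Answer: 3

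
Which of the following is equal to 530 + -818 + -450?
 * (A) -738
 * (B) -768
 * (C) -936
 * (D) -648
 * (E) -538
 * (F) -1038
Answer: A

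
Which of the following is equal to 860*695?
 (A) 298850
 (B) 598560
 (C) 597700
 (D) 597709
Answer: C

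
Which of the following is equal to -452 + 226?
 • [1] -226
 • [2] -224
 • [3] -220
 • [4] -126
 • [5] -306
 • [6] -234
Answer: 1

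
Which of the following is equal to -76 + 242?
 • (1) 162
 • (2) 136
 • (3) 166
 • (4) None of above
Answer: 3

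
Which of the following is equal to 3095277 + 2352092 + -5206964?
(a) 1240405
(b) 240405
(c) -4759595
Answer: b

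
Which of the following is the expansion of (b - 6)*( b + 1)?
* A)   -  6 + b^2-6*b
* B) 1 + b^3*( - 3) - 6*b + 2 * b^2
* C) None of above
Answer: C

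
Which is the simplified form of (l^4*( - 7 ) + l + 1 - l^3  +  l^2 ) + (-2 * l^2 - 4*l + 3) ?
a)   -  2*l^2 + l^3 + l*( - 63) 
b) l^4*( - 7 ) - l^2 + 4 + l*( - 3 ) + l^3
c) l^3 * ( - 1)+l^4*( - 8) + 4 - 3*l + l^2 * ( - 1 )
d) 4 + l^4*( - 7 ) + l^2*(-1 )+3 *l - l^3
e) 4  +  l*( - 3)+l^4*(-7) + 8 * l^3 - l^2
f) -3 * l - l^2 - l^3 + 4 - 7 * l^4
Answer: f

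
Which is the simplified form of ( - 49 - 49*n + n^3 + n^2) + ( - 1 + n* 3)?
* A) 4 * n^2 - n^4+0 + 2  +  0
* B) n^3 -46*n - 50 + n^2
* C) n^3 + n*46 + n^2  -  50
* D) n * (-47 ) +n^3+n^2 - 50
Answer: B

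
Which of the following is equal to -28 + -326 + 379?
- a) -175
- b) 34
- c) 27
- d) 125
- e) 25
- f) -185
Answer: e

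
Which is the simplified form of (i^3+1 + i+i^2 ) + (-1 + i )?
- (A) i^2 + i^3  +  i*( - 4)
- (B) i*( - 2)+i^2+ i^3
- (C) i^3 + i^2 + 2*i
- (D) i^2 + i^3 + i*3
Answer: C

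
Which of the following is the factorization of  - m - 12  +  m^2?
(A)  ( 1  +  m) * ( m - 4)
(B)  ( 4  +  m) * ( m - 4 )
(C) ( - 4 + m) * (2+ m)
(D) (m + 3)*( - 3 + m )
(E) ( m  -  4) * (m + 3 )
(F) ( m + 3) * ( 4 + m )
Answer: E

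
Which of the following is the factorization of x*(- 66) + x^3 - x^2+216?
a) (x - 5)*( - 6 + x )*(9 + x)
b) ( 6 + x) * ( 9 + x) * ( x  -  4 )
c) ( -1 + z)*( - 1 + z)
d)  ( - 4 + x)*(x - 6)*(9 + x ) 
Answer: d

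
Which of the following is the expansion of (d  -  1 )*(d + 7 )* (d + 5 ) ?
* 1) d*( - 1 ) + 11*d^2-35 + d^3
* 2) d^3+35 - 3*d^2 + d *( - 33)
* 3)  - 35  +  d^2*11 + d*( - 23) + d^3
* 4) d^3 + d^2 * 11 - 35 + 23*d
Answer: 4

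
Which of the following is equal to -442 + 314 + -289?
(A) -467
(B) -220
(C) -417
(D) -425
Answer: C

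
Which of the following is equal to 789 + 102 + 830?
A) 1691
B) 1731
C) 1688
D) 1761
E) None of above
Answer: E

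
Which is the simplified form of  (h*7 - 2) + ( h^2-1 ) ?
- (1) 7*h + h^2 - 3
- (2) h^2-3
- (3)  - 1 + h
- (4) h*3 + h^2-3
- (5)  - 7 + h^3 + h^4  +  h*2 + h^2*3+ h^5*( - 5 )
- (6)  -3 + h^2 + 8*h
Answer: 1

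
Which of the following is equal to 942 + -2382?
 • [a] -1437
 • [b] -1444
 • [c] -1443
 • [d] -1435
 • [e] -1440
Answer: e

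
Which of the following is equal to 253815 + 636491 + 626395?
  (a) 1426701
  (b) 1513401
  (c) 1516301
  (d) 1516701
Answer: d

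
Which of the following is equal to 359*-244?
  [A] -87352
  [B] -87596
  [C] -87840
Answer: B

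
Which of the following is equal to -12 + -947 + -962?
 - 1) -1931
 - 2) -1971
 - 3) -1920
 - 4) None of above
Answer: 4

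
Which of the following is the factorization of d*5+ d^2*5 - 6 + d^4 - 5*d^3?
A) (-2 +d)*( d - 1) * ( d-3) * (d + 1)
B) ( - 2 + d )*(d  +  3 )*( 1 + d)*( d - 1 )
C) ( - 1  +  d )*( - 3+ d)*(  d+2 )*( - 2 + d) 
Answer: A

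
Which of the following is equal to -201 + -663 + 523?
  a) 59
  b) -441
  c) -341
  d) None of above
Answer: c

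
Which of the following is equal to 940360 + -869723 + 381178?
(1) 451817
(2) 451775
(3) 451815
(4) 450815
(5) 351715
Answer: 3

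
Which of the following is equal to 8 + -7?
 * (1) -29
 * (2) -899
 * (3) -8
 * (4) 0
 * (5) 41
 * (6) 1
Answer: 6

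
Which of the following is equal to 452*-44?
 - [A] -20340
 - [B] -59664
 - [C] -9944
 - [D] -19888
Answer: D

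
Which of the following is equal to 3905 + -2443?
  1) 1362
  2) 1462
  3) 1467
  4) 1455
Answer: 2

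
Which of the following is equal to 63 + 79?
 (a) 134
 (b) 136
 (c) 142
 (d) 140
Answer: c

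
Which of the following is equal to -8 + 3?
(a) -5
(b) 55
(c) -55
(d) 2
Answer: a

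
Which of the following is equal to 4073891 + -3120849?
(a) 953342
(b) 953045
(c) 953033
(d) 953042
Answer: d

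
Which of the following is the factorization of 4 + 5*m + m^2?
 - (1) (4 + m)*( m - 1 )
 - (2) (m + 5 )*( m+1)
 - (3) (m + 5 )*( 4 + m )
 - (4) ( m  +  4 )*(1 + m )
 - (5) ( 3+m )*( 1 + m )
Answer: 4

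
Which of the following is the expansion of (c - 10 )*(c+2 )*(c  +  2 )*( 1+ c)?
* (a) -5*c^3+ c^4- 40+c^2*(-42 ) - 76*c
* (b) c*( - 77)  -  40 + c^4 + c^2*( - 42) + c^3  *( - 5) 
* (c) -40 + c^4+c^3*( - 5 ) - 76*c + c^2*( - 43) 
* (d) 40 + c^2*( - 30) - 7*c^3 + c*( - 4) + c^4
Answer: a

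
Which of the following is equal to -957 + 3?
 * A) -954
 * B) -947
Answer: A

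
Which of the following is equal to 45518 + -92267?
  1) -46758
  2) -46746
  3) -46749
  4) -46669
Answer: 3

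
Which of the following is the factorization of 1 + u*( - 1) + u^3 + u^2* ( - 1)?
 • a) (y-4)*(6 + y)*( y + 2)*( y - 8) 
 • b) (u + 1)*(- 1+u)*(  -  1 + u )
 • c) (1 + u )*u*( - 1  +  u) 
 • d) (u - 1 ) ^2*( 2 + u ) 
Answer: b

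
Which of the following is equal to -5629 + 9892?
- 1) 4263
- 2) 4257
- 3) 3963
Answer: 1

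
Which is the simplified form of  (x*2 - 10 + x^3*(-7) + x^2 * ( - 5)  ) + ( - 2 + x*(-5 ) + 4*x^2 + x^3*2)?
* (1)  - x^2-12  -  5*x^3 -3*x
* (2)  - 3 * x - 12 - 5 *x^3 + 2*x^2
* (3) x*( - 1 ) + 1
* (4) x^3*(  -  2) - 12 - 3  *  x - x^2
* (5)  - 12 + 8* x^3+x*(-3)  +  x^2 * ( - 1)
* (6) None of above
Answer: 1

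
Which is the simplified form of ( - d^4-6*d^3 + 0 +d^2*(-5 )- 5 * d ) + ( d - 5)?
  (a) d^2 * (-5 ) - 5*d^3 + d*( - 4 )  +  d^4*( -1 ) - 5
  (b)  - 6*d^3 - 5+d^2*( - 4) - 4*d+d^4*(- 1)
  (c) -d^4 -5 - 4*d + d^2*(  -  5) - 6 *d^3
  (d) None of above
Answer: c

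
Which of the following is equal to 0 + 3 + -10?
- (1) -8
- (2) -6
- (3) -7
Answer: 3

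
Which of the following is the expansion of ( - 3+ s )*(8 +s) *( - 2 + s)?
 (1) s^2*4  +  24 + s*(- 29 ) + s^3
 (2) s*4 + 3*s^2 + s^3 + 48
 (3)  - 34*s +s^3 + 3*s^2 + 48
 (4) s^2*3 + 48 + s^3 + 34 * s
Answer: 3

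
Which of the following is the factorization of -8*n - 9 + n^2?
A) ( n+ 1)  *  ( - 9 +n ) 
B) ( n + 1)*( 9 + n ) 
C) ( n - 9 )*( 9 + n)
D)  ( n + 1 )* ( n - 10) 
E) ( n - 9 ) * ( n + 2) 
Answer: A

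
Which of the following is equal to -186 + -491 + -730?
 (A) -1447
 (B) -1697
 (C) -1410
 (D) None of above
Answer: D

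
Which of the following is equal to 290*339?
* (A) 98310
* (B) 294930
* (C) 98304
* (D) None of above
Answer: A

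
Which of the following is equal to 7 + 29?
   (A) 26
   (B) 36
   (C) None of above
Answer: B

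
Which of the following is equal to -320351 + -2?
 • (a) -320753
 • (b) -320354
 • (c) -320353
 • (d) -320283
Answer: c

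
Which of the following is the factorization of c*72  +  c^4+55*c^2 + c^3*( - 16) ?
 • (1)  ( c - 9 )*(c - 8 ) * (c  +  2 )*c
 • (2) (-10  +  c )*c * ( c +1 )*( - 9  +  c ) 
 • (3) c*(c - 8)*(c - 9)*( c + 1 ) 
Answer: 3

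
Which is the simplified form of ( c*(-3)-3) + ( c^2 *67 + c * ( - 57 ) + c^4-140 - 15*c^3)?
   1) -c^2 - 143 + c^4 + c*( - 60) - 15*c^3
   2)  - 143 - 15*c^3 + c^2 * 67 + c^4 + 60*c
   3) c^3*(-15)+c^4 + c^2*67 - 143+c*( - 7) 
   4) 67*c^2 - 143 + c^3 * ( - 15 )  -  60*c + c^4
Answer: 4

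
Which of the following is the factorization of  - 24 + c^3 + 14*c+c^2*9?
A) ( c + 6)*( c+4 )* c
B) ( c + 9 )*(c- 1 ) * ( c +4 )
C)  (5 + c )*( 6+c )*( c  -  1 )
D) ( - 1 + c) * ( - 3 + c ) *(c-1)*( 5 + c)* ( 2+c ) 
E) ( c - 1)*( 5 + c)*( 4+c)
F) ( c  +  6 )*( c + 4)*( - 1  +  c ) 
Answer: F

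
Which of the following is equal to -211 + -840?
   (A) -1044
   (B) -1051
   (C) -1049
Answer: B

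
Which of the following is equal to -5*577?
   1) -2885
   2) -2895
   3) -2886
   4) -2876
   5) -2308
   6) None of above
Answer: 1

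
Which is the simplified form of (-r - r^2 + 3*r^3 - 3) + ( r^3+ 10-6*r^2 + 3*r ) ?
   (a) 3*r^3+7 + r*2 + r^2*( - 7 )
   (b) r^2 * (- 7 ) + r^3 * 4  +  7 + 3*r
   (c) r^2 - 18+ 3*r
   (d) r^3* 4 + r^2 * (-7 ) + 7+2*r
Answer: d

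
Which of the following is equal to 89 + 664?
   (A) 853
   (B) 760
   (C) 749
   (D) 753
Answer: D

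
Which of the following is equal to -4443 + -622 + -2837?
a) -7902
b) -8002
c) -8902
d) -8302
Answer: a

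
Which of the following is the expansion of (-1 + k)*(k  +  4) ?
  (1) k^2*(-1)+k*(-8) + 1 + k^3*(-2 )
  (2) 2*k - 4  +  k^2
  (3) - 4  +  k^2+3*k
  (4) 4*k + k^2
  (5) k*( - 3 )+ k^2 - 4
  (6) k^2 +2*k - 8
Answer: 3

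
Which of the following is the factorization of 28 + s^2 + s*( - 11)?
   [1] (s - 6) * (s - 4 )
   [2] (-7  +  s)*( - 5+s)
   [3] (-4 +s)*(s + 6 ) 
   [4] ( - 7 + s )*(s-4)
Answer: 4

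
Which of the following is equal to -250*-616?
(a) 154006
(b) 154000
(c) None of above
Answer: b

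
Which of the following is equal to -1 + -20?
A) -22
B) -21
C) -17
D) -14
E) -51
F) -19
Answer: B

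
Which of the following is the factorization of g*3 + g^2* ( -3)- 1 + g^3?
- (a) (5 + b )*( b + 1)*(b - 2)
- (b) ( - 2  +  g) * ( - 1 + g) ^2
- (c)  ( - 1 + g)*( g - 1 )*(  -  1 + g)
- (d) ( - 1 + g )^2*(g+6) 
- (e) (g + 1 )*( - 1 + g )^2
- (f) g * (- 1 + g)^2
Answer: c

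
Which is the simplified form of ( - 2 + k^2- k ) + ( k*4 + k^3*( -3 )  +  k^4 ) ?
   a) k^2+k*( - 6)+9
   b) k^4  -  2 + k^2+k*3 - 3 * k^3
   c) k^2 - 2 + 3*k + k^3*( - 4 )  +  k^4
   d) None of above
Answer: b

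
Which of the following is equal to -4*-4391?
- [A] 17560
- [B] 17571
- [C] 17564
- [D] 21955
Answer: C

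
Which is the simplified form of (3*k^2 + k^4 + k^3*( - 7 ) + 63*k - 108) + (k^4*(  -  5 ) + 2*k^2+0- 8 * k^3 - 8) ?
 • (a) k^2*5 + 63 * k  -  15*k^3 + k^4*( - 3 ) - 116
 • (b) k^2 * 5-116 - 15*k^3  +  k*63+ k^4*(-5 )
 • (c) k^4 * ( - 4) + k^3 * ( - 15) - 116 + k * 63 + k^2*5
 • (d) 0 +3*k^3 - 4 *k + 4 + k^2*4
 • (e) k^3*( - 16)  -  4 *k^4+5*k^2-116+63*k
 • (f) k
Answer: c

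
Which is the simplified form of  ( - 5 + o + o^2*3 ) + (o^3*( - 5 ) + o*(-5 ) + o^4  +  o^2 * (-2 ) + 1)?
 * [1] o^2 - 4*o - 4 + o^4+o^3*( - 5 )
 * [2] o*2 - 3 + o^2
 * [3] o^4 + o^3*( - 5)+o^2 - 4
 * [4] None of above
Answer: 1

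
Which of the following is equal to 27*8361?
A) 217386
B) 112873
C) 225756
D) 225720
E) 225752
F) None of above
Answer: F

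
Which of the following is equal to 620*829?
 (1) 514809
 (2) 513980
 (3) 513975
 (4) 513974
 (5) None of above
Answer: 2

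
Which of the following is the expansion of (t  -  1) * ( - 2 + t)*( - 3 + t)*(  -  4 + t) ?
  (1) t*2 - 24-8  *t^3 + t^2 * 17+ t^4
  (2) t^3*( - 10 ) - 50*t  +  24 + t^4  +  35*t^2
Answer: 2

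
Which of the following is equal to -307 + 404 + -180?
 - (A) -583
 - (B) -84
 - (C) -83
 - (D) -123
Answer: C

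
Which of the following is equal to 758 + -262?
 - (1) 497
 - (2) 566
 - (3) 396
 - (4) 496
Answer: 4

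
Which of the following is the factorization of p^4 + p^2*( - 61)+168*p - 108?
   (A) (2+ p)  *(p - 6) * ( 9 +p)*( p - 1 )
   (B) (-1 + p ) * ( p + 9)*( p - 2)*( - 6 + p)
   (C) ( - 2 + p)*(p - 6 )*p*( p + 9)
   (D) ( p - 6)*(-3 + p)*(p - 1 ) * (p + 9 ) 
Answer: B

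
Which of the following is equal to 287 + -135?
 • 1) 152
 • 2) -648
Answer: 1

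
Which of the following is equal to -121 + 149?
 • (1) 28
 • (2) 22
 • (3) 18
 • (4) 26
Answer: 1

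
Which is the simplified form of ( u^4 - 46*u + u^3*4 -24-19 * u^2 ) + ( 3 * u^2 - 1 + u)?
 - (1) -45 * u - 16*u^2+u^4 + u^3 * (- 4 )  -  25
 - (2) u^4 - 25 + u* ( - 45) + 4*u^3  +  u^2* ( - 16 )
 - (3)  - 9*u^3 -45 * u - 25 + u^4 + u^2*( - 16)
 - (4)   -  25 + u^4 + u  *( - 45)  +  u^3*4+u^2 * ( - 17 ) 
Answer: 2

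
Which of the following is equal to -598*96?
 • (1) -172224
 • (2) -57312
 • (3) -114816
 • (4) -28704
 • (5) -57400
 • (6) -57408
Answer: 6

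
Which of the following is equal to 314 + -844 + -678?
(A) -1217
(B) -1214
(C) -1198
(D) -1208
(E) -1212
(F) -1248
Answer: D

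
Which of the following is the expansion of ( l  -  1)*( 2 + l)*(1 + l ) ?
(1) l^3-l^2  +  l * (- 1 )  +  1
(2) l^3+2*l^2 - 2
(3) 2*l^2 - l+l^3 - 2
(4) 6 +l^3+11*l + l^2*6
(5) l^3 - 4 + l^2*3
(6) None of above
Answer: 3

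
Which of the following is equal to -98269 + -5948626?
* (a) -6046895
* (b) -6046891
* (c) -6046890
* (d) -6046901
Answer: a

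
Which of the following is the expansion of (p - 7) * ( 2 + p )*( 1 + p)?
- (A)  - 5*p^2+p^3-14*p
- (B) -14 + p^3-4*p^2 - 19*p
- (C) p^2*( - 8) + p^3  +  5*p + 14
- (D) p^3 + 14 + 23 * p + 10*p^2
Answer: B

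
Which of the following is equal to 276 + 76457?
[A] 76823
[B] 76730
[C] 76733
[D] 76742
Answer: C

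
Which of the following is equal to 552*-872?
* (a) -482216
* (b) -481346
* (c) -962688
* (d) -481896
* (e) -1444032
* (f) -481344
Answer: f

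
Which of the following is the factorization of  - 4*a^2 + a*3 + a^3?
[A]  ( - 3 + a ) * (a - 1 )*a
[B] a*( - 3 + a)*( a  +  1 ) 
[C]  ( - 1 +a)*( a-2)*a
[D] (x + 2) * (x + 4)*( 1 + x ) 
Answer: A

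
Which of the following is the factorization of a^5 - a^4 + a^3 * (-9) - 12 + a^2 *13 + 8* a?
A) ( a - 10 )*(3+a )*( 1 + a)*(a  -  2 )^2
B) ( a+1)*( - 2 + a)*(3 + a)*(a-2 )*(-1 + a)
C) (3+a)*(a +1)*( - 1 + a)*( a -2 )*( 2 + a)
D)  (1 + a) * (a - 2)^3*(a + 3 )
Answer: B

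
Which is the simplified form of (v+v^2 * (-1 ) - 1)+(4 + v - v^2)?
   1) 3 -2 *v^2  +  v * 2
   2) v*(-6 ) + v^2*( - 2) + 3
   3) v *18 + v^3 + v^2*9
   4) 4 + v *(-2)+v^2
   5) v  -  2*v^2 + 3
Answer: 1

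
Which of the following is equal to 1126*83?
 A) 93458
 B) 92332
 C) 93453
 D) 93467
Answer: A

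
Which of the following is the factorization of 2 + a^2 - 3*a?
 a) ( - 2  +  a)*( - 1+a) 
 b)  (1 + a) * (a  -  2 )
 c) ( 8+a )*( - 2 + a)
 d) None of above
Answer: a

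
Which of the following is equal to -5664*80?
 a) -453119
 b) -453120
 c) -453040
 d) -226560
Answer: b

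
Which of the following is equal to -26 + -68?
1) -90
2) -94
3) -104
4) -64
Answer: 2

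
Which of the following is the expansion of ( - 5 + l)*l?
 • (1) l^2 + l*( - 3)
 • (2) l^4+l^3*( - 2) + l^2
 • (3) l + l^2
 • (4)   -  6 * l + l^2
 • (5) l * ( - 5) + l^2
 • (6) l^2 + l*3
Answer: 5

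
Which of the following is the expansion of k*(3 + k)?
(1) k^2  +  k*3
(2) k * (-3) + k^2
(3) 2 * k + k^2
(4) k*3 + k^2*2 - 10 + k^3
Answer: 1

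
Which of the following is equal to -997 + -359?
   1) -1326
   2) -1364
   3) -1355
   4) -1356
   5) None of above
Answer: 4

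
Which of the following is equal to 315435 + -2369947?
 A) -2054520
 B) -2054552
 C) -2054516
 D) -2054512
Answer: D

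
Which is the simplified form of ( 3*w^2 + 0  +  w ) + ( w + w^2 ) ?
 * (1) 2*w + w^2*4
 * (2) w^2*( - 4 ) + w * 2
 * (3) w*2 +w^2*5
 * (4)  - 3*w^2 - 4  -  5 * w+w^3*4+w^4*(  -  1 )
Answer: 1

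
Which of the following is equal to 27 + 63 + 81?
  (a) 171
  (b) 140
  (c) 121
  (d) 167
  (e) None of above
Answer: a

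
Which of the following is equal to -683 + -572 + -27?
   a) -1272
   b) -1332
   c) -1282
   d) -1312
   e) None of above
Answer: c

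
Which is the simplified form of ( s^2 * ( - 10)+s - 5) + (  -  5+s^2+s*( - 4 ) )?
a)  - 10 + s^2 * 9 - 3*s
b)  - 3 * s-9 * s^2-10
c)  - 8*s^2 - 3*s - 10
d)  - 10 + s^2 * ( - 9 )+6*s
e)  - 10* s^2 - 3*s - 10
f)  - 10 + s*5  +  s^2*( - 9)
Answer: b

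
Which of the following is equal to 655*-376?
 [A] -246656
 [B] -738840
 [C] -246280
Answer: C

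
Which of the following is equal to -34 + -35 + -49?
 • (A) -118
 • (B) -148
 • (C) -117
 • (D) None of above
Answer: A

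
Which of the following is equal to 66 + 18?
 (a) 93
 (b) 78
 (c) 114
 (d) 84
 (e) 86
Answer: d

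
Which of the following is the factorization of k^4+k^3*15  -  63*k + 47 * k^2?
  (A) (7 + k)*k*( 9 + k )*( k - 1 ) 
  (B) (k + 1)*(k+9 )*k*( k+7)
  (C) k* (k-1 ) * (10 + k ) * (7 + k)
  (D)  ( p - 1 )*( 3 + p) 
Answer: A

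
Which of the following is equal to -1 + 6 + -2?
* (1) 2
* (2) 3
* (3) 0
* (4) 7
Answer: 2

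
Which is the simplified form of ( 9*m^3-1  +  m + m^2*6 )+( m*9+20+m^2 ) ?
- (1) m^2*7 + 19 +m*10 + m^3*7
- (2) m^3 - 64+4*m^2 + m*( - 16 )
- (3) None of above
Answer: 3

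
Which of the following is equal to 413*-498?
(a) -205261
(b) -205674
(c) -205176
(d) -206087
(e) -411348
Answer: b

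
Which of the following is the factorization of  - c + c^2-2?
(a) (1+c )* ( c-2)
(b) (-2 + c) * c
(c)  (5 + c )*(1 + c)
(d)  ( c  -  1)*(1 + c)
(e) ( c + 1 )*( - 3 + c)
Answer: a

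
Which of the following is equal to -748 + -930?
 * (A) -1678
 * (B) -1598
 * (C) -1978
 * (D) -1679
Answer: A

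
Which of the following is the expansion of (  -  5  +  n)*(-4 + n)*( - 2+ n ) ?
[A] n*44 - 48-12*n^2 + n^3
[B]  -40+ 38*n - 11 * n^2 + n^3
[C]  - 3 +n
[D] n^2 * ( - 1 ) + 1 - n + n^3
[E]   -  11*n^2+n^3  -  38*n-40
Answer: B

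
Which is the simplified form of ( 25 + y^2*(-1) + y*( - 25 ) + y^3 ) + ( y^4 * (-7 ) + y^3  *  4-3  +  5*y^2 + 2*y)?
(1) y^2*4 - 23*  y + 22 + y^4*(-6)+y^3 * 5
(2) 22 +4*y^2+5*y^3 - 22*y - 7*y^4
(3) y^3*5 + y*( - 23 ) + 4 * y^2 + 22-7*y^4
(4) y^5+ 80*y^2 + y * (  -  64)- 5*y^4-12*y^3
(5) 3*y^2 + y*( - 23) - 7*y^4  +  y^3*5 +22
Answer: 3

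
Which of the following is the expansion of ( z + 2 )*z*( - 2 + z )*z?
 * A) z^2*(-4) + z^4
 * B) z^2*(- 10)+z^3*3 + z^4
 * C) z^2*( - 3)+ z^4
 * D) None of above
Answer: A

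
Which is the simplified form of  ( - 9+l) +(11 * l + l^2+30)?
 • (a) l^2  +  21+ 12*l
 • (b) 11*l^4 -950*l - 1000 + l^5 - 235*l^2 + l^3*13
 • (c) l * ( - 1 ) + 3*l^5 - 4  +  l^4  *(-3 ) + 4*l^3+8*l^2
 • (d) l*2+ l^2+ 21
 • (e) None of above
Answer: a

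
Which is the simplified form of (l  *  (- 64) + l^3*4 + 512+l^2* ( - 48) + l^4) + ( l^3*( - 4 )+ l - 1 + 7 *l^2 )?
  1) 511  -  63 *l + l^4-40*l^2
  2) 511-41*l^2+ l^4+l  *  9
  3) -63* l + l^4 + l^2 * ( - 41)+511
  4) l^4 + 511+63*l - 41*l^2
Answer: 3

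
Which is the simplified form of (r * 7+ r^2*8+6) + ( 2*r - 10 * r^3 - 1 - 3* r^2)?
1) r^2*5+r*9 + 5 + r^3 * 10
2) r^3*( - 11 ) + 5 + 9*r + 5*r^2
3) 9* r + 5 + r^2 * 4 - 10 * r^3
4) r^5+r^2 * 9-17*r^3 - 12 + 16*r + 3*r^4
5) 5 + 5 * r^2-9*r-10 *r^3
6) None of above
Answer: 6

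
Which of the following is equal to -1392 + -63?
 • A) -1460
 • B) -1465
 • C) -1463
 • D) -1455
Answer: D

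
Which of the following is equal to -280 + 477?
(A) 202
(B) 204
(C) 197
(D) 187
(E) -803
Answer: C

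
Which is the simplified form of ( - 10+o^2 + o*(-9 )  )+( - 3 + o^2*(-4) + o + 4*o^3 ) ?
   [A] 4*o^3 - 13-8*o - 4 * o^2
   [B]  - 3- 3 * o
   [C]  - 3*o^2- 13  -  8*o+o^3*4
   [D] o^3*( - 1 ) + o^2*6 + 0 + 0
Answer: C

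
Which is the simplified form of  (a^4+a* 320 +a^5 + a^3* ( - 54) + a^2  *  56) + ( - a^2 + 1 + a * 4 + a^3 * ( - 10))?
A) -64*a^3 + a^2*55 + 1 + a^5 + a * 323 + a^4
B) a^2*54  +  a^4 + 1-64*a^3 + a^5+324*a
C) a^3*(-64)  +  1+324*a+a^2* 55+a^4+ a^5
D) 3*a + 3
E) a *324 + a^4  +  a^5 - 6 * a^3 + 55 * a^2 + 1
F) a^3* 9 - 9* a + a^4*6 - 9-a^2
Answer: C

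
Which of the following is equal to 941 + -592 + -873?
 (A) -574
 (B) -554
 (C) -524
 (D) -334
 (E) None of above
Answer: C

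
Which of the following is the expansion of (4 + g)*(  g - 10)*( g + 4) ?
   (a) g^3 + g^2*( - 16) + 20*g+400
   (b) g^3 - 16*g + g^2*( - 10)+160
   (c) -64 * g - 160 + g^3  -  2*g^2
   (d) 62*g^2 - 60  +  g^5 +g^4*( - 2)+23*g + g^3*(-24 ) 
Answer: c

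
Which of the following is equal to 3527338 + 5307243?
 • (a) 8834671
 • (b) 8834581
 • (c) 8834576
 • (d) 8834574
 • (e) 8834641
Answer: b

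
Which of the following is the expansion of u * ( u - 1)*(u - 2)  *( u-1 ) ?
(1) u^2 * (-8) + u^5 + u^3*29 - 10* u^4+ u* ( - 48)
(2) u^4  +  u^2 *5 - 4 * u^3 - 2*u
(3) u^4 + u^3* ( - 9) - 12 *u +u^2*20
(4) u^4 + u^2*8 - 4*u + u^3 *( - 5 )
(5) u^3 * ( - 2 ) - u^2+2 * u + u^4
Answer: 2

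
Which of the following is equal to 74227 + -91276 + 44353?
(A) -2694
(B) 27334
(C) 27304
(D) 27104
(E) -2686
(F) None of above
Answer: C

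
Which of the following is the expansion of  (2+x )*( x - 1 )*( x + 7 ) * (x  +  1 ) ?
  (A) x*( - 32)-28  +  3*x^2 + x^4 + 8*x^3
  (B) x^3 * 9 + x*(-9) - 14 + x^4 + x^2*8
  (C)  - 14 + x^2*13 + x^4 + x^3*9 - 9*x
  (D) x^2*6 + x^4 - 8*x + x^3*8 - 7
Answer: C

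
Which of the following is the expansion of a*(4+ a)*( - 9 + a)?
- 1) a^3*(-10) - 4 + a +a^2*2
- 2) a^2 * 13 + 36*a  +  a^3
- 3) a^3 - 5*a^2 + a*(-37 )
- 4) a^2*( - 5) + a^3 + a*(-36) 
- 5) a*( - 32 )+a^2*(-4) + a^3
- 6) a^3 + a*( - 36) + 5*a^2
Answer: 4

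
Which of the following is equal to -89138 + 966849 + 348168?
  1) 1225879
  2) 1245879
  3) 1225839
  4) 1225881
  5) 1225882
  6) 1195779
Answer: 1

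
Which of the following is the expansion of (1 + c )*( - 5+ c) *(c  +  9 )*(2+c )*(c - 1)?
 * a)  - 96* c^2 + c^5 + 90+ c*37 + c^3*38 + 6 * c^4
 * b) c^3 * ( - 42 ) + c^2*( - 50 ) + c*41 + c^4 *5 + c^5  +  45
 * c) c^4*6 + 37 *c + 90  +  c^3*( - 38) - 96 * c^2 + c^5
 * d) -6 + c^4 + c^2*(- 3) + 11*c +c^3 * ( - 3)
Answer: c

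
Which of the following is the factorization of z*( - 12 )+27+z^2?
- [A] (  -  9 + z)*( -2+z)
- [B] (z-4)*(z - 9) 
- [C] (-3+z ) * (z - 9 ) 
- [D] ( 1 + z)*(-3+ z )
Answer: C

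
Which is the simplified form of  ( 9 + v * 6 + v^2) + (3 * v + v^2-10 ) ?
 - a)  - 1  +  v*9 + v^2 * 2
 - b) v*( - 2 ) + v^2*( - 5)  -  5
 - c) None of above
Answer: a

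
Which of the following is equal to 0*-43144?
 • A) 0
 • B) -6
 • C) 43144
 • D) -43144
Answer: A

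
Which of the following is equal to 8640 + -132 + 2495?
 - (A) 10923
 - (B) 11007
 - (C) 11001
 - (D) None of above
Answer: D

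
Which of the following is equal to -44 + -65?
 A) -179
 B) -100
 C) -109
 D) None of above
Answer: C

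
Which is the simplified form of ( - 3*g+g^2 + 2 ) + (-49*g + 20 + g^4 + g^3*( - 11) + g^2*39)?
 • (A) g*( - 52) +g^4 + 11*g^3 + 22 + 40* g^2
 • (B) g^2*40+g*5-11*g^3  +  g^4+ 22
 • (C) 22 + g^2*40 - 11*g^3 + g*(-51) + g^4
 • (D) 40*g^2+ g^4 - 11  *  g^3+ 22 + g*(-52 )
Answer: D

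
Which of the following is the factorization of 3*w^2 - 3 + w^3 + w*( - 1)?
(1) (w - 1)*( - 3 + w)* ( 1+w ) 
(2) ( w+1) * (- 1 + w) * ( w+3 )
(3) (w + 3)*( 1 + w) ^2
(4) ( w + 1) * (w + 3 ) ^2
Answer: 2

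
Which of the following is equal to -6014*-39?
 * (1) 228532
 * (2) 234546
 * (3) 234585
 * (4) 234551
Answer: 2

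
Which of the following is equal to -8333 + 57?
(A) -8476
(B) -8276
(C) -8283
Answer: B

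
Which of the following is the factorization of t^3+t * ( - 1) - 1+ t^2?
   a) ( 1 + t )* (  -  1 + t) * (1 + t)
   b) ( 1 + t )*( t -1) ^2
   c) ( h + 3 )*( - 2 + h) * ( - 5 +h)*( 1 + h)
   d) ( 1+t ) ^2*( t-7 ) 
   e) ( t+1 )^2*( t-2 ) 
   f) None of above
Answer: a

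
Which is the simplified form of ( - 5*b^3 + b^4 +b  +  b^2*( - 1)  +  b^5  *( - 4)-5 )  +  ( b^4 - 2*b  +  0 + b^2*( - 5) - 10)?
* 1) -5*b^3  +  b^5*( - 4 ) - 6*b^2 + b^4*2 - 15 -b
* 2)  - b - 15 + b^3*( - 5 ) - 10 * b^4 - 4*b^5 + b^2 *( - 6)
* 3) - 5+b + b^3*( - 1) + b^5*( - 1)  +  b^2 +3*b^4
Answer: 1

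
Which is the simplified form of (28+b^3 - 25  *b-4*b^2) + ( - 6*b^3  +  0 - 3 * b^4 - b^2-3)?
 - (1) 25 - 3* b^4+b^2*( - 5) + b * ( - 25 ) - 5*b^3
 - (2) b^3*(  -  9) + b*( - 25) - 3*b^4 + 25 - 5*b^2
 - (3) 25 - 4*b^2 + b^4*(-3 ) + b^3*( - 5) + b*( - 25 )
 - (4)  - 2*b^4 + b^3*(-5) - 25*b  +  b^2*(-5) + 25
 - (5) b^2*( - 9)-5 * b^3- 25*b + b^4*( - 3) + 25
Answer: 1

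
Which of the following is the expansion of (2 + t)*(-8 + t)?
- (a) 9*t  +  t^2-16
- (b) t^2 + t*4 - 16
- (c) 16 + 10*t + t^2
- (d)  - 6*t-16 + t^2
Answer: d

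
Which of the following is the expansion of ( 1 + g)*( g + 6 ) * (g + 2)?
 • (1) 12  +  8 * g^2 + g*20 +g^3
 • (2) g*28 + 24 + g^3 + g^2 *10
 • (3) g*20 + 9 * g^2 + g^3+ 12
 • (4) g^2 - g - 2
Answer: 3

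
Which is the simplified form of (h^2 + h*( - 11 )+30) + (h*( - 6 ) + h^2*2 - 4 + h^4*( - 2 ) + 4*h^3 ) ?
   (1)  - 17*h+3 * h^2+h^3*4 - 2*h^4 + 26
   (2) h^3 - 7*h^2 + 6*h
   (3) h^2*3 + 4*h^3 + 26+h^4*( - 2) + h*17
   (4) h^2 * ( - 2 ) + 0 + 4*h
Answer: 1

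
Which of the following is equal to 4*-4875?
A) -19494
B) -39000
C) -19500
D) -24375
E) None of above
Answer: C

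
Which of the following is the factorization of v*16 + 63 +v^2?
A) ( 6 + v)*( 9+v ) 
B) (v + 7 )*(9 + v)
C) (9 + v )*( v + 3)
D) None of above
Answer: B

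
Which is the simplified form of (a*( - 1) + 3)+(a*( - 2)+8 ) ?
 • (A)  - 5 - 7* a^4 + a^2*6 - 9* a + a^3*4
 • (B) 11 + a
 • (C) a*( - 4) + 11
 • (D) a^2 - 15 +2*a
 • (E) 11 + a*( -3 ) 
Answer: E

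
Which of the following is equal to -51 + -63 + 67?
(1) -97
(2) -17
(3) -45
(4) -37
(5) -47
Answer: 5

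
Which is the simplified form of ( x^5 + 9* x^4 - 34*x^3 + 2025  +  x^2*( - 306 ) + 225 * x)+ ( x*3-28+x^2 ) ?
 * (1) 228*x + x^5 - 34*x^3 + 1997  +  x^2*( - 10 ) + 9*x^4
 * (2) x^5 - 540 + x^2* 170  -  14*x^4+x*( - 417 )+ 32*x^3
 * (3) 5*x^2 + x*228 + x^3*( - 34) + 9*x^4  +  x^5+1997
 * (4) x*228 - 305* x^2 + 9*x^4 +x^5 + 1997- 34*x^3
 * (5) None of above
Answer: 4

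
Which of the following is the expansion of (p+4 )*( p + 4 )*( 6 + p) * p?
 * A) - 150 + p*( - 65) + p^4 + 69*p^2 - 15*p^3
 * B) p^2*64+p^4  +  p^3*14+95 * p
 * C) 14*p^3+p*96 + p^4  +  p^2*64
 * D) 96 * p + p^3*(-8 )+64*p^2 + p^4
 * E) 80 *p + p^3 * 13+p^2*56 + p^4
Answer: C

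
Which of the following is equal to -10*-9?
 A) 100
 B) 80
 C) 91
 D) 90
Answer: D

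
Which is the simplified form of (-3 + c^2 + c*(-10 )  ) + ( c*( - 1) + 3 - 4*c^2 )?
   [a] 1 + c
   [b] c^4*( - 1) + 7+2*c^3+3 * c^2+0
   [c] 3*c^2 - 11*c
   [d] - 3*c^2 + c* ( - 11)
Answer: d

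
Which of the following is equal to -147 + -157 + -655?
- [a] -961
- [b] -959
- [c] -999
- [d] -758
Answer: b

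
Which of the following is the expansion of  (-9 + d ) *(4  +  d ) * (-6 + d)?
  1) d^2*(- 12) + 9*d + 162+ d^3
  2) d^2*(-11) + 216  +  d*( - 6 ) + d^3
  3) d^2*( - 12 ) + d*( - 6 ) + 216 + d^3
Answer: 2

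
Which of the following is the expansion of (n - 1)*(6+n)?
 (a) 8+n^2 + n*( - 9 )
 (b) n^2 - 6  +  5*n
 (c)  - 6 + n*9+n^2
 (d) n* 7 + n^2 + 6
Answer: b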